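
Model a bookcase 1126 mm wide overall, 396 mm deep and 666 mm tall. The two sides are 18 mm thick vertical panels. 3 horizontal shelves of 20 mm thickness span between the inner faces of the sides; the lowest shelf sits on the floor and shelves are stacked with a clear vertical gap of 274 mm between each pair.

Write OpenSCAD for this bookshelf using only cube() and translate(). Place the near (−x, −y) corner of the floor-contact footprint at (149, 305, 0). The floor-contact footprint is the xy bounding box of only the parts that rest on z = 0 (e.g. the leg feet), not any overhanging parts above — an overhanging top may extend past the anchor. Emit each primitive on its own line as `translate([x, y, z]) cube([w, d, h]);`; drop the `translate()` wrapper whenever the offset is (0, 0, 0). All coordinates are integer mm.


translate([149, 305, 0]) cube([18, 396, 666]);
translate([1257, 305, 0]) cube([18, 396, 666]);
translate([167, 305, 0]) cube([1090, 396, 20]);
translate([167, 305, 294]) cube([1090, 396, 20]);
translate([167, 305, 588]) cube([1090, 396, 20]);


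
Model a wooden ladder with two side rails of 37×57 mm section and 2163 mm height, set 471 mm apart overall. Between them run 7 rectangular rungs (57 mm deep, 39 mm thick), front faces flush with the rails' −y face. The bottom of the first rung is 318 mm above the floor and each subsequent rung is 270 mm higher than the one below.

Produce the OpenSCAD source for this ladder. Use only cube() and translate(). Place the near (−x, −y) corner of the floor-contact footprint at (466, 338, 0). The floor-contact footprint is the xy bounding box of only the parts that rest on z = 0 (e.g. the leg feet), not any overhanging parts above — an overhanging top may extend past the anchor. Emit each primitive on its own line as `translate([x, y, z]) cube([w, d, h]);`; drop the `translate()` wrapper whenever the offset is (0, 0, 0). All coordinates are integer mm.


translate([466, 338, 0]) cube([37, 57, 2163]);
translate([900, 338, 0]) cube([37, 57, 2163]);
translate([503, 338, 318]) cube([397, 57, 39]);
translate([503, 338, 588]) cube([397, 57, 39]);
translate([503, 338, 858]) cube([397, 57, 39]);
translate([503, 338, 1128]) cube([397, 57, 39]);
translate([503, 338, 1398]) cube([397, 57, 39]);
translate([503, 338, 1668]) cube([397, 57, 39]);
translate([503, 338, 1938]) cube([397, 57, 39]);


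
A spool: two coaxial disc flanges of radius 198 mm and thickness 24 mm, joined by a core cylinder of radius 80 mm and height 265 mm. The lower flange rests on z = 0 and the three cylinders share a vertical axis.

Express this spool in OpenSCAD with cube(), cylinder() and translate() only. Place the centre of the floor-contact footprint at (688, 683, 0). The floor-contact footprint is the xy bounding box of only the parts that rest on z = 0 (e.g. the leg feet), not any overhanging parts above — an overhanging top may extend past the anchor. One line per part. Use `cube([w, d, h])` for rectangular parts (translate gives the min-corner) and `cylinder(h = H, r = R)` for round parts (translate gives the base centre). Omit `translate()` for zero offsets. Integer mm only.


translate([688, 683, 0]) cylinder(h = 24, r = 198);
translate([688, 683, 24]) cylinder(h = 265, r = 80);
translate([688, 683, 289]) cylinder(h = 24, r = 198);


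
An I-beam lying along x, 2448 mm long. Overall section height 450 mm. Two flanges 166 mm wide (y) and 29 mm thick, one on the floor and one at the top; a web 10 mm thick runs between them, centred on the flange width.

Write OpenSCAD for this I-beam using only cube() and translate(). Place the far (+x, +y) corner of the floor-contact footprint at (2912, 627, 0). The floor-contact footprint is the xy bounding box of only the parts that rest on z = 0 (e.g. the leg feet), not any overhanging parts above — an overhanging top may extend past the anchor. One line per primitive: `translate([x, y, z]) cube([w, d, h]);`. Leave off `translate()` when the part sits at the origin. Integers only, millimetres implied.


translate([464, 461, 0]) cube([2448, 166, 29]);
translate([464, 539, 29]) cube([2448, 10, 392]);
translate([464, 461, 421]) cube([2448, 166, 29]);


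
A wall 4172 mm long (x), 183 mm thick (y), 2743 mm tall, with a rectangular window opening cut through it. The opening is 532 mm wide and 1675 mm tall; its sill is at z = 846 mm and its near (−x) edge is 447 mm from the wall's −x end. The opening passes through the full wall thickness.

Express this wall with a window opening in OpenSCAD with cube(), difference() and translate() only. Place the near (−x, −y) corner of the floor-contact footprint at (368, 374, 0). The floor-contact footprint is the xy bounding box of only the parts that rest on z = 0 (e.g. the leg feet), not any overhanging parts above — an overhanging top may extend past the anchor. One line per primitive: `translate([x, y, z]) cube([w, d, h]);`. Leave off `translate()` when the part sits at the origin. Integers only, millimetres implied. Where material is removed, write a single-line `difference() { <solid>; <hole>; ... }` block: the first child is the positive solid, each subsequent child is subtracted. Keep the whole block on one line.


difference() { translate([368, 374, 0]) cube([4172, 183, 2743]); translate([815, 374, 846]) cube([532, 183, 1675]); }


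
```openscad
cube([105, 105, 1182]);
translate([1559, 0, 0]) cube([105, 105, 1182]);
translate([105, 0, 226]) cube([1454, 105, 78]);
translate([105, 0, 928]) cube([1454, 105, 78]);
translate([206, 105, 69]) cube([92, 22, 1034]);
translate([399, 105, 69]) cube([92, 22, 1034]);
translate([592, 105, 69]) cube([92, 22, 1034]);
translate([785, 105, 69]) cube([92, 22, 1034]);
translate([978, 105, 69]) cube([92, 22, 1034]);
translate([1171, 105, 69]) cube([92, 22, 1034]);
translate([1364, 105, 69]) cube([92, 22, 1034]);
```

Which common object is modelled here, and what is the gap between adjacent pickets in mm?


A fence section. The picket gap is 101 mm.

Two posts, two rails, 7 pickets — a fence section. Span 1454 mm holds 7 pickets of 92 mm with 8 equal gaps: ⌊(1454 − 7·92) / 8⌋ = 101 mm.


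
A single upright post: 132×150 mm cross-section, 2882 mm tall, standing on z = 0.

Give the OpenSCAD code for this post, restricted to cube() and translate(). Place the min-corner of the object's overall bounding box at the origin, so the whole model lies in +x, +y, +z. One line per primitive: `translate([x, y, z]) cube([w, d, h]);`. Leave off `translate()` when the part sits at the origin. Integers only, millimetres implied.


cube([132, 150, 2882]);


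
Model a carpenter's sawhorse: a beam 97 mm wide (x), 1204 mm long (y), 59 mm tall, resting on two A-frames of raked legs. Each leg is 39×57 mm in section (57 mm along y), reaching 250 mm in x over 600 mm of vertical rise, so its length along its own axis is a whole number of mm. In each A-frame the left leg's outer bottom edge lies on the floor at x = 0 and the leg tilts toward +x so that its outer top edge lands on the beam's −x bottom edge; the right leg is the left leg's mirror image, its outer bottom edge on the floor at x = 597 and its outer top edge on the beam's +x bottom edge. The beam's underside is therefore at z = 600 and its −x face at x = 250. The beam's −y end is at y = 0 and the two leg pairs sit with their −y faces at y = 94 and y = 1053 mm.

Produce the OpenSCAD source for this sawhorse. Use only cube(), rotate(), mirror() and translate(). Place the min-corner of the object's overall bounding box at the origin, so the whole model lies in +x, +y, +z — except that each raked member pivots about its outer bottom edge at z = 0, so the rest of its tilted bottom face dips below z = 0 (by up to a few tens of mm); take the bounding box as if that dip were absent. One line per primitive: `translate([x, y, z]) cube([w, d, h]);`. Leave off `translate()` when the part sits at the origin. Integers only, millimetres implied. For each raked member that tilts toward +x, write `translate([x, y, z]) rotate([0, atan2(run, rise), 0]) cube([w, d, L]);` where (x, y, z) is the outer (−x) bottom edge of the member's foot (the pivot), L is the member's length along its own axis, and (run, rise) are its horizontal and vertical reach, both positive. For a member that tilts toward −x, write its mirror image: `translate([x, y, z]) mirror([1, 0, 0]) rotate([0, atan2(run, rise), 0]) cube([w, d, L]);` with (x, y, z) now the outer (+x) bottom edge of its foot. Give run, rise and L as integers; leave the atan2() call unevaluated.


translate([250, 0, 600]) cube([97, 1204, 59]);
translate([0, 94, 0]) rotate([0, atan2(250, 600), 0]) cube([39, 57, 650]);
translate([597, 94, 0]) mirror([1, 0, 0]) rotate([0, atan2(250, 600), 0]) cube([39, 57, 650]);
translate([0, 1053, 0]) rotate([0, atan2(250, 600), 0]) cube([39, 57, 650]);
translate([597, 1053, 0]) mirror([1, 0, 0]) rotate([0, atan2(250, 600), 0]) cube([39, 57, 650]);


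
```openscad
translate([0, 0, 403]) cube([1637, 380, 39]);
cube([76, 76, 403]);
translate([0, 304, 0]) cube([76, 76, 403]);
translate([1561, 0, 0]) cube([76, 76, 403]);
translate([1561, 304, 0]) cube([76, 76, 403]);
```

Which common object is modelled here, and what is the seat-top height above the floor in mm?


A bench. The seat-top height is 442 mm.

A long slab on four corner posts — a bench. The slab sits at z = 403 with thickness 39, so the top is 403 + 39 = 442 mm.


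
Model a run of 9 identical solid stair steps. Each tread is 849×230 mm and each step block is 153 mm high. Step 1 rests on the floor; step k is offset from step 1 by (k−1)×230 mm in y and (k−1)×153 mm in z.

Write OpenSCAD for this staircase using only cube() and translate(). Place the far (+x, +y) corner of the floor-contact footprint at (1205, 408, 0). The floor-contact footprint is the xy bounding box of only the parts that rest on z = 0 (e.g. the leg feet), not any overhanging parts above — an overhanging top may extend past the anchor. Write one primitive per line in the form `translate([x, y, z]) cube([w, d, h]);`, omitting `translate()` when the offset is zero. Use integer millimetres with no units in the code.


translate([356, 178, 0]) cube([849, 230, 153]);
translate([356, 408, 153]) cube([849, 230, 153]);
translate([356, 638, 306]) cube([849, 230, 153]);
translate([356, 868, 459]) cube([849, 230, 153]);
translate([356, 1098, 612]) cube([849, 230, 153]);
translate([356, 1328, 765]) cube([849, 230, 153]);
translate([356, 1558, 918]) cube([849, 230, 153]);
translate([356, 1788, 1071]) cube([849, 230, 153]);
translate([356, 2018, 1224]) cube([849, 230, 153]);


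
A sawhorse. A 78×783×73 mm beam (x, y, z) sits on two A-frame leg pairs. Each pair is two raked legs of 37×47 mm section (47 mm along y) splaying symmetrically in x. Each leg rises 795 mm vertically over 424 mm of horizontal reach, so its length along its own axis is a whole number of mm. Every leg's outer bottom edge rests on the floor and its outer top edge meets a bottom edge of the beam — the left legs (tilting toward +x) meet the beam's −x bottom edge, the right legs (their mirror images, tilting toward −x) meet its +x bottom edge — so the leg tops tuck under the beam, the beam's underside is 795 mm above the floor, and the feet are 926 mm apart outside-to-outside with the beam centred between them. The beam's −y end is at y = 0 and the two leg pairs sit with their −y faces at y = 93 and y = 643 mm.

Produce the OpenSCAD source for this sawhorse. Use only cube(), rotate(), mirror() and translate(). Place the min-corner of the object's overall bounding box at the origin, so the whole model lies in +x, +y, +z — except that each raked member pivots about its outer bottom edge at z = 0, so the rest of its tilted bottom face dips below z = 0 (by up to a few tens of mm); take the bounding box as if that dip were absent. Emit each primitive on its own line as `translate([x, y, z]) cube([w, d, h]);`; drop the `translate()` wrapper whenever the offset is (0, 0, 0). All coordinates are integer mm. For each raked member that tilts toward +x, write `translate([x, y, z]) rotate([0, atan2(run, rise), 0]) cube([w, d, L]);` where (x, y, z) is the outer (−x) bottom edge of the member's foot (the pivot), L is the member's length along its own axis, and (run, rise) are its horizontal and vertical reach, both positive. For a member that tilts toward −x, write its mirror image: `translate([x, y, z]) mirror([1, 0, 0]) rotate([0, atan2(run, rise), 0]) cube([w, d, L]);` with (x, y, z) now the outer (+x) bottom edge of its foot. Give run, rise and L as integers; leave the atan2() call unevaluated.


translate([424, 0, 795]) cube([78, 783, 73]);
translate([0, 93, 0]) rotate([0, atan2(424, 795), 0]) cube([37, 47, 901]);
translate([926, 93, 0]) mirror([1, 0, 0]) rotate([0, atan2(424, 795), 0]) cube([37, 47, 901]);
translate([0, 643, 0]) rotate([0, atan2(424, 795), 0]) cube([37, 47, 901]);
translate([926, 643, 0]) mirror([1, 0, 0]) rotate([0, atan2(424, 795), 0]) cube([37, 47, 901]);


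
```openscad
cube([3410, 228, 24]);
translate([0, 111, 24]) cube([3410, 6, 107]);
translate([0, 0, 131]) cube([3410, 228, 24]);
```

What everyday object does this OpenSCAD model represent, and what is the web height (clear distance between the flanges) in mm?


An I-beam. The web height is 107 mm.

Two wide flanges with a thin centred web — an I-beam. Overall 155 mm minus two 24 mm flanges gives a web of 155 − 2·24 = 107 mm.


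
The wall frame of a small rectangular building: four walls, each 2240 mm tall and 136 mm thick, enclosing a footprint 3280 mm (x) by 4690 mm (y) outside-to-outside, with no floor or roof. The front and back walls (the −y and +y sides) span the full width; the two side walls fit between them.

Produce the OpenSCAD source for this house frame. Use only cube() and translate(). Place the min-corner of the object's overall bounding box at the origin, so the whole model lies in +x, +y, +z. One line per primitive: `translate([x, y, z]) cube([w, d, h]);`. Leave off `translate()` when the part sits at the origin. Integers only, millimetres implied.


cube([3280, 136, 2240]);
translate([0, 4554, 0]) cube([3280, 136, 2240]);
translate([0, 136, 0]) cube([136, 4418, 2240]);
translate([3144, 136, 0]) cube([136, 4418, 2240]);


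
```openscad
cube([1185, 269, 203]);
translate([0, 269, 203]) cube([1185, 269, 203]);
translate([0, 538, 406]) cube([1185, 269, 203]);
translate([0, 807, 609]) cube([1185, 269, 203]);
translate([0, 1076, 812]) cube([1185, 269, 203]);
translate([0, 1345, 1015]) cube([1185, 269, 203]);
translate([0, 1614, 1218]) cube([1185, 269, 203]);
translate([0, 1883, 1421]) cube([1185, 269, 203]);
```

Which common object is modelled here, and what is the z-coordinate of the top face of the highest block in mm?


A staircase. The total rise is 1624 mm.

8 identical blocks, each offset up and back from the previous — a staircase. Each step is 203 mm tall and there are 8 of them, so the total rise is 8 × 203 = 1624 mm.


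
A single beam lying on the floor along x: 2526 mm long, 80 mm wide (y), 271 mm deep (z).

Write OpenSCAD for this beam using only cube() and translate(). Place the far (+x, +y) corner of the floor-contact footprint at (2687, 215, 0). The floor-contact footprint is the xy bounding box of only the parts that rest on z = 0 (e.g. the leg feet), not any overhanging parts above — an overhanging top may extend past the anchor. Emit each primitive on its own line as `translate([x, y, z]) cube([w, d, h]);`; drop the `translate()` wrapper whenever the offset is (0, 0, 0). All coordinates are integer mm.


translate([161, 135, 0]) cube([2526, 80, 271]);


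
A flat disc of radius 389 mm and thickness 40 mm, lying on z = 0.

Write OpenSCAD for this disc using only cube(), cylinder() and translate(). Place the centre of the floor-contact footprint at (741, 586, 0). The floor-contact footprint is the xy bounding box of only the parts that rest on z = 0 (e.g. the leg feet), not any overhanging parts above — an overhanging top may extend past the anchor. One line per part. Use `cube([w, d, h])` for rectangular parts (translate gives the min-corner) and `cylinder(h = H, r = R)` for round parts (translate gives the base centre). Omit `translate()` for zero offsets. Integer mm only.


translate([741, 586, 0]) cylinder(h = 40, r = 389);


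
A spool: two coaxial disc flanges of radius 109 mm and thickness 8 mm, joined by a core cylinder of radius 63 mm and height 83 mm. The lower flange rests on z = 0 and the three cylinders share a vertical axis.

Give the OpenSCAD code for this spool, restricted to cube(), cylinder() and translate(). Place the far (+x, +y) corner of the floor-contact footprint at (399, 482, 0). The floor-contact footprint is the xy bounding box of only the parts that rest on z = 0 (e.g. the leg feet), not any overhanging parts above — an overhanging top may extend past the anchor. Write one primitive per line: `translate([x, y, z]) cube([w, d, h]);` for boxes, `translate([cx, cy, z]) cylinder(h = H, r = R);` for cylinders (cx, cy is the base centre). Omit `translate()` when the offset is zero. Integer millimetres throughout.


translate([290, 373, 0]) cylinder(h = 8, r = 109);
translate([290, 373, 8]) cylinder(h = 83, r = 63);
translate([290, 373, 91]) cylinder(h = 8, r = 109);


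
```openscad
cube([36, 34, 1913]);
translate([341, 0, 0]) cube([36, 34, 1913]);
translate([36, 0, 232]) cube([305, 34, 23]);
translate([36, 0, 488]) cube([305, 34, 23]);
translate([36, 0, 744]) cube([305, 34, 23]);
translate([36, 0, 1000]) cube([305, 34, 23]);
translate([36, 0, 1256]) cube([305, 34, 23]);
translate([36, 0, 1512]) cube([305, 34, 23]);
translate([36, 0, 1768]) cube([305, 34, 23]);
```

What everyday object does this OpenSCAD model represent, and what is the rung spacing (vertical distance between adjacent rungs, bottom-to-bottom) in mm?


A ladder. The rung spacing is 256 mm.

Two tall 36×34 posts with 7 short bars between them — a ladder. Adjacent rungs sit at z = 232 and z = 488, so the spacing is 488 − 232 = 256 mm.


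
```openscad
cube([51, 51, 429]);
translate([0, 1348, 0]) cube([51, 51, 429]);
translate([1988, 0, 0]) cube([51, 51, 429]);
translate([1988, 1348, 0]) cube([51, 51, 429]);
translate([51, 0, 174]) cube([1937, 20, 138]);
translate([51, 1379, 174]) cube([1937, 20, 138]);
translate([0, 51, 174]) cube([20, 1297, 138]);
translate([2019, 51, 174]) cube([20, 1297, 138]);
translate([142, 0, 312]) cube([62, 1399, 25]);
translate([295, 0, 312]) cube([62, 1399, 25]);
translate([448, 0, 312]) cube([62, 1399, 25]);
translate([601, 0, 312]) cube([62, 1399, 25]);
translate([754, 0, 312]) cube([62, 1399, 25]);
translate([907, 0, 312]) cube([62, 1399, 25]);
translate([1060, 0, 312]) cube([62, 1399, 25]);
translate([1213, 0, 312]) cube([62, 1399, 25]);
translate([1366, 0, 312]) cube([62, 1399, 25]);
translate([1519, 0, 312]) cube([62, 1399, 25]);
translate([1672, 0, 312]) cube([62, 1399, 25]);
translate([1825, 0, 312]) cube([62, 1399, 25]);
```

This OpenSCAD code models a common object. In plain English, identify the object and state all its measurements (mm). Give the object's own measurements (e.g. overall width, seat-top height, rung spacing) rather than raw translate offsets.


A bed frame 2039 mm long (x) by 1399 mm wide (y). Four 51×51 mm corner posts, 429 mm tall, at the corners of the footprint. Four rails of 20 mm thickness and 138 mm height run between adjacent posts with their undersides at z = 174 mm, their outer faces flush with the outside of the frame (the two x-running rails run between the posts' inner faces; the two y-running rails run between the posts' inner faces). 12 slats, each 62 mm wide (x) and 25 mm thick, lie across the top of the two x-running rails, running the full 1399 mm width of the frame in y; along x they sit between the end posts with a 91 mm gap after the −x posts and between neighbouring slats, leaving 101 mm before the +x posts.


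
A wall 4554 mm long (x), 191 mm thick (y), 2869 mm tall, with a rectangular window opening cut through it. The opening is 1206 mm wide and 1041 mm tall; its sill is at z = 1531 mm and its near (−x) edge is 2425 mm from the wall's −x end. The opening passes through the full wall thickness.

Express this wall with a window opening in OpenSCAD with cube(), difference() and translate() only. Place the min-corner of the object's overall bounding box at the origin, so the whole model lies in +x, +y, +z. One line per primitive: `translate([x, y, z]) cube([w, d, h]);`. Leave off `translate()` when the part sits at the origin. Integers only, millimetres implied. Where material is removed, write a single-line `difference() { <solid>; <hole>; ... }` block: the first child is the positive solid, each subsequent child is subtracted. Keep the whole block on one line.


difference() { cube([4554, 191, 2869]); translate([2425, 0, 1531]) cube([1206, 191, 1041]); }


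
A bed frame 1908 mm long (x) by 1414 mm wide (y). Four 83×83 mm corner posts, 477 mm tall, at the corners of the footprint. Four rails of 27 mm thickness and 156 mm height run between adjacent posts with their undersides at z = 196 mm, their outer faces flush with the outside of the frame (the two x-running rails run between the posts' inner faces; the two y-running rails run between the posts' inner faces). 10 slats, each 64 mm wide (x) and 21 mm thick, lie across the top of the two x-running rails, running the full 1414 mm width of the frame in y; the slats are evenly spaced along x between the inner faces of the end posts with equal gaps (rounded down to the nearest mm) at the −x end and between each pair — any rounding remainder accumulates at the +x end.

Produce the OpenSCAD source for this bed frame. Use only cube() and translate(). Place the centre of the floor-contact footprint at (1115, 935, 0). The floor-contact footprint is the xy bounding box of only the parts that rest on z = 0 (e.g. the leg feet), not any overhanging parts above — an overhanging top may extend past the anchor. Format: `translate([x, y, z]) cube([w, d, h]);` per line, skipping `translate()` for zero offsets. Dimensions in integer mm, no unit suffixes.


translate([161, 228, 0]) cube([83, 83, 477]);
translate([161, 1559, 0]) cube([83, 83, 477]);
translate([1986, 228, 0]) cube([83, 83, 477]);
translate([1986, 1559, 0]) cube([83, 83, 477]);
translate([244, 228, 196]) cube([1742, 27, 156]);
translate([244, 1615, 196]) cube([1742, 27, 156]);
translate([161, 311, 196]) cube([27, 1248, 156]);
translate([2042, 311, 196]) cube([27, 1248, 156]);
translate([344, 228, 352]) cube([64, 1414, 21]);
translate([508, 228, 352]) cube([64, 1414, 21]);
translate([672, 228, 352]) cube([64, 1414, 21]);
translate([836, 228, 352]) cube([64, 1414, 21]);
translate([1000, 228, 352]) cube([64, 1414, 21]);
translate([1164, 228, 352]) cube([64, 1414, 21]);
translate([1328, 228, 352]) cube([64, 1414, 21]);
translate([1492, 228, 352]) cube([64, 1414, 21]);
translate([1656, 228, 352]) cube([64, 1414, 21]);
translate([1820, 228, 352]) cube([64, 1414, 21]);


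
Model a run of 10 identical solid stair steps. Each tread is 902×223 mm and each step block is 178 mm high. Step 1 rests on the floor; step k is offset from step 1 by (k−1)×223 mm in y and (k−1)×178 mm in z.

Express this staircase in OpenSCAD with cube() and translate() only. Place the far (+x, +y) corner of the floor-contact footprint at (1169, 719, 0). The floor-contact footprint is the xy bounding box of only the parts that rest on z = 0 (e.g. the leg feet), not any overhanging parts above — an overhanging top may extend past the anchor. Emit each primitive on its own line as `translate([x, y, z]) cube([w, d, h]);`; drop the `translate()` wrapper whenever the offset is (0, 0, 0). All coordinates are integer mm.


translate([267, 496, 0]) cube([902, 223, 178]);
translate([267, 719, 178]) cube([902, 223, 178]);
translate([267, 942, 356]) cube([902, 223, 178]);
translate([267, 1165, 534]) cube([902, 223, 178]);
translate([267, 1388, 712]) cube([902, 223, 178]);
translate([267, 1611, 890]) cube([902, 223, 178]);
translate([267, 1834, 1068]) cube([902, 223, 178]);
translate([267, 2057, 1246]) cube([902, 223, 178]);
translate([267, 2280, 1424]) cube([902, 223, 178]);
translate([267, 2503, 1602]) cube([902, 223, 178]);


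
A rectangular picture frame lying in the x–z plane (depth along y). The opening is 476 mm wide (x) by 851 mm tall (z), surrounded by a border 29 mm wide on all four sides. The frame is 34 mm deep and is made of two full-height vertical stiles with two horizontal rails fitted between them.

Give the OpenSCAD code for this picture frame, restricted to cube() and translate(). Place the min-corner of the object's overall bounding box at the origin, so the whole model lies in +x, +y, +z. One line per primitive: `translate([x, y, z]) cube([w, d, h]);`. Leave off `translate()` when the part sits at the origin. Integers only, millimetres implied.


cube([29, 34, 909]);
translate([505, 0, 0]) cube([29, 34, 909]);
translate([29, 0, 0]) cube([476, 34, 29]);
translate([29, 0, 880]) cube([476, 34, 29]);


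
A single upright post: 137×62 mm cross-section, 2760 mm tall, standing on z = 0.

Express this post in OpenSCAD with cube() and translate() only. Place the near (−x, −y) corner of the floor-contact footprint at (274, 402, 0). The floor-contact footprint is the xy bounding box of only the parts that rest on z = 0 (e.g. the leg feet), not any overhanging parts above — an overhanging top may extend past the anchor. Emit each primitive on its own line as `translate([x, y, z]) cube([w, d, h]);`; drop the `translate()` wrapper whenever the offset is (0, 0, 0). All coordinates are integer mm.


translate([274, 402, 0]) cube([137, 62, 2760]);


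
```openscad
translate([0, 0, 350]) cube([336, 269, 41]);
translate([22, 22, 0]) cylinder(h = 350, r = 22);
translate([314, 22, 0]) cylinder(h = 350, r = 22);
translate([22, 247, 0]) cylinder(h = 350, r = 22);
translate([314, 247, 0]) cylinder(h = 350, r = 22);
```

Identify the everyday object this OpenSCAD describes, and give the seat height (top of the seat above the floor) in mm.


A stool. The seat height is 391 mm.

A 336×269×41 slab at z = 350 on four corner cylinders — a stool. The seat top is 350 + 41 = 391 mm.


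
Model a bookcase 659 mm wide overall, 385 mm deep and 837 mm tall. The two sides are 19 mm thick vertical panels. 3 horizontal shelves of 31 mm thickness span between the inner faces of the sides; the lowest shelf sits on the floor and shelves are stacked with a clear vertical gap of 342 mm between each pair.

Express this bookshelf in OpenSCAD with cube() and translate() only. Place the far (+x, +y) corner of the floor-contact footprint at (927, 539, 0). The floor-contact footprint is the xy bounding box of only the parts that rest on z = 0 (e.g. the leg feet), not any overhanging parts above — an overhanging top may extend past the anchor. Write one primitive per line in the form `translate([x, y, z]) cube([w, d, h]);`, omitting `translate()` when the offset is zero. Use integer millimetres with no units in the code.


translate([268, 154, 0]) cube([19, 385, 837]);
translate([908, 154, 0]) cube([19, 385, 837]);
translate([287, 154, 0]) cube([621, 385, 31]);
translate([287, 154, 373]) cube([621, 385, 31]);
translate([287, 154, 746]) cube([621, 385, 31]);


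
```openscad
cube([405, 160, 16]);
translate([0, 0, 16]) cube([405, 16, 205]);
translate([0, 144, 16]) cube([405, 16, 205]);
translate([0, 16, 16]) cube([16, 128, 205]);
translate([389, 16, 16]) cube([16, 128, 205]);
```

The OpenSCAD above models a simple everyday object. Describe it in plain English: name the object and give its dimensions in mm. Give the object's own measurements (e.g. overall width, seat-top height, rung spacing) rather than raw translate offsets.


An open-topped rectangular box: outside dimensions 405×160×221 mm, with a uniform wall and base thickness of 16 mm. The base is a full 405×160 slab on the floor; four walls sit on top of the base. The front and back walls (the −y and +y sides) span the full width; the two side walls fit between them.


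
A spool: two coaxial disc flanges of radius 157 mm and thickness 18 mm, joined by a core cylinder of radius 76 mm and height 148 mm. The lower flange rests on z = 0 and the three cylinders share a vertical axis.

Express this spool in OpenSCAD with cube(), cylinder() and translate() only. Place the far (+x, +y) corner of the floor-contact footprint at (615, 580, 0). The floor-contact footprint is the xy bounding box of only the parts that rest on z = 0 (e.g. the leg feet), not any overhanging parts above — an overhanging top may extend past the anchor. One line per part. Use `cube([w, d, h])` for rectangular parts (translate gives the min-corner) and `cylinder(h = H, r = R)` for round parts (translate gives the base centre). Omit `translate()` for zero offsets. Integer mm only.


translate([458, 423, 0]) cylinder(h = 18, r = 157);
translate([458, 423, 18]) cylinder(h = 148, r = 76);
translate([458, 423, 166]) cylinder(h = 18, r = 157);


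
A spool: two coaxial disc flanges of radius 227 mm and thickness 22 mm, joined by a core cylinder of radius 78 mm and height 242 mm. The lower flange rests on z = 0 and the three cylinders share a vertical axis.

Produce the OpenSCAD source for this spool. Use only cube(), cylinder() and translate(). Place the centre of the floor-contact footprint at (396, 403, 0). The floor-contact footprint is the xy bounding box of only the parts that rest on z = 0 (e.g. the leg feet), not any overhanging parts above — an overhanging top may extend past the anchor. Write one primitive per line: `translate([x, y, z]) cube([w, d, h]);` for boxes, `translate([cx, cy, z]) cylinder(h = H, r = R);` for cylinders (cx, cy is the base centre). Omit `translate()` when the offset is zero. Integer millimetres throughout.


translate([396, 403, 0]) cylinder(h = 22, r = 227);
translate([396, 403, 22]) cylinder(h = 242, r = 78);
translate([396, 403, 264]) cylinder(h = 22, r = 227);


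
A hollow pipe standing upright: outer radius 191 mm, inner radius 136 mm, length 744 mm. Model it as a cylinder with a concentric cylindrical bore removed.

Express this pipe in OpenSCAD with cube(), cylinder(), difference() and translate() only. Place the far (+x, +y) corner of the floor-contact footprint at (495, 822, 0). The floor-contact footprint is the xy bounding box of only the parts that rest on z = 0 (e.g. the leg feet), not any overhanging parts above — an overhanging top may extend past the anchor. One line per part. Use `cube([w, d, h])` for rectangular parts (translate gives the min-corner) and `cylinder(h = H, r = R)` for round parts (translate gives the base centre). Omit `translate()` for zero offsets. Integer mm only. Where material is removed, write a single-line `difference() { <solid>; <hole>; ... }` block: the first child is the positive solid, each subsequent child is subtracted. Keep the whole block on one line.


difference() { translate([304, 631, 0]) cylinder(h = 744, r = 191); translate([304, 631, 0]) cylinder(h = 744, r = 136); }


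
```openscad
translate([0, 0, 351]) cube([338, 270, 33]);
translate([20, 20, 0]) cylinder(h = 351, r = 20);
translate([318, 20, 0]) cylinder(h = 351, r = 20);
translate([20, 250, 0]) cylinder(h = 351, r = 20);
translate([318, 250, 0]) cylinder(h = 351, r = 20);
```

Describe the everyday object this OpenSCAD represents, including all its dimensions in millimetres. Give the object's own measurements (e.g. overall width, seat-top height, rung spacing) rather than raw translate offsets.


A four-legged stool. The seat is a 338×270×33 mm slab whose top surface is at z = 384 mm; four round legs, each 40 mm in diameter, run from the floor (z = 0) to the underside of the seat, each leg's axis is inset half a diameter from the nearest pair of seat edges (so the leg's bounding box is flush with the corner).


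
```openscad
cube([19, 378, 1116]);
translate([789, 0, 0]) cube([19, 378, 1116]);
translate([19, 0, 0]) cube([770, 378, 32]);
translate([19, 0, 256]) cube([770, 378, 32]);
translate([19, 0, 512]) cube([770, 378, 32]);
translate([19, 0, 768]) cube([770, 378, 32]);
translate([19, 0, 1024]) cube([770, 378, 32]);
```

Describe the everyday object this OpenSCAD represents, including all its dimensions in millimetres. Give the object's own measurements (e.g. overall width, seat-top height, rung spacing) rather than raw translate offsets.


An open bookshelf. Two side panels, each 19 mm thick, 378 mm deep and 1116 mm tall, stand 808 mm apart (outside-to-outside). Between them sit 5 shelves, each 32 mm thick and 378 mm deep, spanning the full gap between the sides. The bottom shelf rests on the floor (its underside at z = 0) and the clear gap between one shelf's top and the next shelf's underside is 224 mm.


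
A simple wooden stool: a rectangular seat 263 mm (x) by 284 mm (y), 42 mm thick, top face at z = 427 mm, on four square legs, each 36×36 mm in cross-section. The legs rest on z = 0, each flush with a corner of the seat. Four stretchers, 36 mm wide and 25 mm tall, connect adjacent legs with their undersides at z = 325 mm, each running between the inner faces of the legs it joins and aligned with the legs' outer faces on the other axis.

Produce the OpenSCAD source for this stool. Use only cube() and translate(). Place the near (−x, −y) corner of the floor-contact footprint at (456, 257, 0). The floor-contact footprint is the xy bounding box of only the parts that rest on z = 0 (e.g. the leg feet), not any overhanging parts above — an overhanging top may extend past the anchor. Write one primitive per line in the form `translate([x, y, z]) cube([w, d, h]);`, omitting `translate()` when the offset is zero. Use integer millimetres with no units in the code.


translate([456, 257, 385]) cube([263, 284, 42]);
translate([456, 257, 0]) cube([36, 36, 385]);
translate([683, 257, 0]) cube([36, 36, 385]);
translate([456, 505, 0]) cube([36, 36, 385]);
translate([683, 505, 0]) cube([36, 36, 385]);
translate([492, 257, 325]) cube([191, 36, 25]);
translate([492, 505, 325]) cube([191, 36, 25]);
translate([456, 293, 325]) cube([36, 212, 25]);
translate([683, 293, 325]) cube([36, 212, 25]);


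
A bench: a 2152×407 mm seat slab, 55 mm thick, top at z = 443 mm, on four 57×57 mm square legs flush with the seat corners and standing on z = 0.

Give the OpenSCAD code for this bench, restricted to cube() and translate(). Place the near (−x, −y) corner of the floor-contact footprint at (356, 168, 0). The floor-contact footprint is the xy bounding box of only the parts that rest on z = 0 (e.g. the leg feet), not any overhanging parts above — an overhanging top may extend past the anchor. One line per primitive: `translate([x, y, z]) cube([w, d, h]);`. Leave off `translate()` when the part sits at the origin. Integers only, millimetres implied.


translate([356, 168, 388]) cube([2152, 407, 55]);
translate([356, 168, 0]) cube([57, 57, 388]);
translate([356, 518, 0]) cube([57, 57, 388]);
translate([2451, 168, 0]) cube([57, 57, 388]);
translate([2451, 518, 0]) cube([57, 57, 388]);


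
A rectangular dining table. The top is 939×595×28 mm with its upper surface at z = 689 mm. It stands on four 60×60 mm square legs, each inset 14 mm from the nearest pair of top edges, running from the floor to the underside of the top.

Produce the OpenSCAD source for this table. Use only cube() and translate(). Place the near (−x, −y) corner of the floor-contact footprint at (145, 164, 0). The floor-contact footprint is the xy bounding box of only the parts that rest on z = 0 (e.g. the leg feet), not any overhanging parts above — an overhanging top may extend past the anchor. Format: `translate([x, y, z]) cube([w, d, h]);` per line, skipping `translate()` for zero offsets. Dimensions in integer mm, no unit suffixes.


// leg_h = 689 - 28 = 661
translate([131, 150, 661]) cube([939, 595, 28]);
translate([145, 164, 0]) cube([60, 60, 661]);
translate([996, 164, 0]) cube([60, 60, 661]);
translate([145, 671, 0]) cube([60, 60, 661]);
translate([996, 671, 0]) cube([60, 60, 661]);


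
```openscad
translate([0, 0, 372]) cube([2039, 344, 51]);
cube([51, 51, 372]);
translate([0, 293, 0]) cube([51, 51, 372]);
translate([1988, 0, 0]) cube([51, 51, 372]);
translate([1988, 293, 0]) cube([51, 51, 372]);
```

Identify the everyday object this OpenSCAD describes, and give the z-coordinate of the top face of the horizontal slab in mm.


A bench. The seat-top height is 423 mm.

A long slab on four corner posts — a bench. The slab sits at z = 372 with thickness 51, so the top is 372 + 51 = 423 mm.


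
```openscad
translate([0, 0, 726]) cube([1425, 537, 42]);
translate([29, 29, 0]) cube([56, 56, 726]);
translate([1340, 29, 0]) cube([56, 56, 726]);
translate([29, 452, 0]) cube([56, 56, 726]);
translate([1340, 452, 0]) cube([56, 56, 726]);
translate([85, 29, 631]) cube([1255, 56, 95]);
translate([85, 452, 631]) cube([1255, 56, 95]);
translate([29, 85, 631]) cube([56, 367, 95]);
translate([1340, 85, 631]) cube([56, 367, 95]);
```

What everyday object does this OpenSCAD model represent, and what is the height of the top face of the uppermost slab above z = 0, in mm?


A table. The table height is 768 mm.

A 1425×537×42 slab sits at z = 726 on four 56 mm square posts — a table. The top surface is at 726 + 42 = 768 mm.


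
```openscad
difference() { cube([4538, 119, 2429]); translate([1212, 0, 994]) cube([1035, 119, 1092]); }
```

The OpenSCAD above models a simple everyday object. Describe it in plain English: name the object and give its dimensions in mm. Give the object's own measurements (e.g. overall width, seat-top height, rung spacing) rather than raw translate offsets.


A wall 4538 mm long (x), 119 mm thick (y), 2429 mm tall, with a rectangular window opening cut through it. The opening is 1035 mm wide and 1092 mm tall; its sill is at z = 994 mm and its near (−x) edge is 1212 mm from the wall's −x end. The opening passes through the full wall thickness.


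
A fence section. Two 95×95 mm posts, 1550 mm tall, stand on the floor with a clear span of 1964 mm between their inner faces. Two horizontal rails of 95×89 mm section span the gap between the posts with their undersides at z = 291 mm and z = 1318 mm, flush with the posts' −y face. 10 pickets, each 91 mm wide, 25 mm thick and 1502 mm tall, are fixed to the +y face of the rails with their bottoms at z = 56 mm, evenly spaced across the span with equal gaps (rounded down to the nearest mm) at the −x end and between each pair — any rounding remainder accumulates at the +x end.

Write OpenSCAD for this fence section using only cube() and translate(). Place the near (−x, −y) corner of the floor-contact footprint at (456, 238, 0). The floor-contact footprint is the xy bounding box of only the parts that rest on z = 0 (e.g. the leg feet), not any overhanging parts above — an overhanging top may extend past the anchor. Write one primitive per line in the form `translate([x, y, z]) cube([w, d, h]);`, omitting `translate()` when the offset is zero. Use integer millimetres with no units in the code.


translate([456, 238, 0]) cube([95, 95, 1550]);
translate([2515, 238, 0]) cube([95, 95, 1550]);
translate([551, 238, 291]) cube([1964, 95, 89]);
translate([551, 238, 1318]) cube([1964, 95, 89]);
translate([646, 333, 56]) cube([91, 25, 1502]);
translate([832, 333, 56]) cube([91, 25, 1502]);
translate([1018, 333, 56]) cube([91, 25, 1502]);
translate([1204, 333, 56]) cube([91, 25, 1502]);
translate([1390, 333, 56]) cube([91, 25, 1502]);
translate([1576, 333, 56]) cube([91, 25, 1502]);
translate([1762, 333, 56]) cube([91, 25, 1502]);
translate([1948, 333, 56]) cube([91, 25, 1502]);
translate([2134, 333, 56]) cube([91, 25, 1502]);
translate([2320, 333, 56]) cube([91, 25, 1502]);


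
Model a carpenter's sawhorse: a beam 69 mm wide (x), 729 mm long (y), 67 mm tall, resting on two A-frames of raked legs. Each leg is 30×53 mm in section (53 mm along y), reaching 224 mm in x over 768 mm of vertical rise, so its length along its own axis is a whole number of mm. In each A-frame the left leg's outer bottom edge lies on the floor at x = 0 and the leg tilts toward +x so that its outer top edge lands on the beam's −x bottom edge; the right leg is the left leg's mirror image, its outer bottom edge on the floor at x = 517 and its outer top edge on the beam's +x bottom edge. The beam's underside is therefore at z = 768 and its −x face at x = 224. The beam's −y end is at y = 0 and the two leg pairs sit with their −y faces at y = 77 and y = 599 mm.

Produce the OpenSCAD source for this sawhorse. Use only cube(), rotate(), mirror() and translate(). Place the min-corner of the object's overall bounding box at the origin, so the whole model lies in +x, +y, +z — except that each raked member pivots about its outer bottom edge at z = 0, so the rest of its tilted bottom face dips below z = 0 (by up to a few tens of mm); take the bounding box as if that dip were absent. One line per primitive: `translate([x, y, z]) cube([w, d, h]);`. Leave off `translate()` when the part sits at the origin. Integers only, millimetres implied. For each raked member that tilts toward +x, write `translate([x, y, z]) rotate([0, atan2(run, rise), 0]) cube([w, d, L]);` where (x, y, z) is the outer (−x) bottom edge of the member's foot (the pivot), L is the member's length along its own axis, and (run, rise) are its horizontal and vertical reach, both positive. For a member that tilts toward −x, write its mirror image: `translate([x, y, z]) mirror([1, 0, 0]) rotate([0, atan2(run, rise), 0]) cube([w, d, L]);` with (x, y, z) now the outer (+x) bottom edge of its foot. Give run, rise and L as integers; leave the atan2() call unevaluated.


translate([224, 0, 768]) cube([69, 729, 67]);
translate([0, 77, 0]) rotate([0, atan2(224, 768), 0]) cube([30, 53, 800]);
translate([517, 77, 0]) mirror([1, 0, 0]) rotate([0, atan2(224, 768), 0]) cube([30, 53, 800]);
translate([0, 599, 0]) rotate([0, atan2(224, 768), 0]) cube([30, 53, 800]);
translate([517, 599, 0]) mirror([1, 0, 0]) rotate([0, atan2(224, 768), 0]) cube([30, 53, 800]);
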